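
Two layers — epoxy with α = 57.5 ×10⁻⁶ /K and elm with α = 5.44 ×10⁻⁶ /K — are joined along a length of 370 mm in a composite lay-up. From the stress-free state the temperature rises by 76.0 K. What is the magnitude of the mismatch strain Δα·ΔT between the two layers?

3.96×10⁻³

Δα = |57.5 − 5.44|×10⁻⁶/K = 52.1×10⁻⁶/K.
Mismatch strain = Δα·ΔT = 52.1×10⁻⁶ × 76.0 = 3.96×10⁻³.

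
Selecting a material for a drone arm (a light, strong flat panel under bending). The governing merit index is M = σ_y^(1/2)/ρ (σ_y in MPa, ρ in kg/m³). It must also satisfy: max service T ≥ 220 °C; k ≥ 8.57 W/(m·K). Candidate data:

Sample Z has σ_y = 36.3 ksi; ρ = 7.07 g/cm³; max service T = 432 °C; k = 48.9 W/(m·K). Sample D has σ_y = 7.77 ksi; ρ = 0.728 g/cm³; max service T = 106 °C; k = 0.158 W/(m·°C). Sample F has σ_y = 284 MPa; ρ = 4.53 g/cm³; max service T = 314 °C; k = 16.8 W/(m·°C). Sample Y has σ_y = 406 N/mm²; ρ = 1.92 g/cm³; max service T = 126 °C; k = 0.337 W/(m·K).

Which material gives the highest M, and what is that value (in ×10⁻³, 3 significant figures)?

sample F, M = 3.72×10⁻³

Screen on constraints: max service T ≥ 220 °C; k ≥ 8.57 W/(m·K). Survivors: sample Z, sample F.
After converting to SI:
  sample Z: σ_y = 250.3 MPa, ρ = 7070 kg/m³
  sample F: σ_y = 284.0 MPa, ρ = 4530 kg/m³
  sample F: M = 3.72×10⁻³
  sample Z: M = 2.24×10⁻³
Sample F has the largest M.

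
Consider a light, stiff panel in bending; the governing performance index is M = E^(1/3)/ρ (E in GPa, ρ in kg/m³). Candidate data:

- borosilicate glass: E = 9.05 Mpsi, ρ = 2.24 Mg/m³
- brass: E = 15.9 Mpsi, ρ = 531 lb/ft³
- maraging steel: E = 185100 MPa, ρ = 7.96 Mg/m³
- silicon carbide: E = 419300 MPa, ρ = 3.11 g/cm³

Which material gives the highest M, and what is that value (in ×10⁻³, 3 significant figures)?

After converting to SI:
  borosilicate glass: E = 62.40 GPa, ρ = 2240 kg/m³
  brass: E = 109.6 GPa, ρ = 8506 kg/m³
  maraging steel: E = 185.1 GPa, ρ = 7960 kg/m³
  silicon carbide: E = 419.3 GPa, ρ = 3110 kg/m³
  silicon carbide: M = 2.41×10⁻³
  borosilicate glass: M = 1.77×10⁻³
  maraging steel: M = 0.716×10⁻³
  brass: M = 0.563×10⁻³
The maximum is for silicon carbide.

silicon carbide, M = 2.41×10⁻³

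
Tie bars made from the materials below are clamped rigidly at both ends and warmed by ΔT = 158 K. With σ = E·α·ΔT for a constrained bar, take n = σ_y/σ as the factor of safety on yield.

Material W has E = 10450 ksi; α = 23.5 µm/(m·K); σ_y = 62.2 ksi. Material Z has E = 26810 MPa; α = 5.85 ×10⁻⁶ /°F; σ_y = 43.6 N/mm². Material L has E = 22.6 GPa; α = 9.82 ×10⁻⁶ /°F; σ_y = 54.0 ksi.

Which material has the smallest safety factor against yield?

material Z

In consistent units (E in GPa, α in ×10⁻⁶/K, σ_y in MPa):
  material W: E = 72.05, α = 23.5, σ_y = 428.9 → σ = 268 MPa, n = 1.60
  material Z: E = 26.81, α = 10.5, σ_y = 43.60 → σ = 44.6 MPa, n = 0.977
  material L: E = 22.60, α = 17.7, σ_y = 372.3 → σ = 63.1 MPa, n = 5.90
Smallest n: material Z with n = 0.977.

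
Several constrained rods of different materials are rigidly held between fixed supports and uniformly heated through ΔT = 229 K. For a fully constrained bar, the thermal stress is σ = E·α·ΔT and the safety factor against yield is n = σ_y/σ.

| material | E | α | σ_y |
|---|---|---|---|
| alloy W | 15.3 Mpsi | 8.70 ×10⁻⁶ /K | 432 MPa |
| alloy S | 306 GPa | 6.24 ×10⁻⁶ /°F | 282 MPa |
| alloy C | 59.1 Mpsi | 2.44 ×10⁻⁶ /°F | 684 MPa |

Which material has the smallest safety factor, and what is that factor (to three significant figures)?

Per material, after unit conversion:
  alloy W: E = 105.5, α = 8.70, σ_y = 432.0 → σ = 210 MPa, n = 2.06
  alloy S: E = 306.0, α = 11.2, σ_y = 282.0 → σ = 787 MPa, n = 0.358
  alloy C: E = 407.5, α = 4.39, σ_y = 684.0 → σ = 410 MPa, n = 1.67
Alloy S has the lowest safety factor, n = 0.358.

alloy S, n = 0.358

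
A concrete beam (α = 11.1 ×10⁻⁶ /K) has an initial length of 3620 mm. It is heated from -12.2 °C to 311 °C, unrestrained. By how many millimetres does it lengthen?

ΔT = 311 − (-12.2) = 323.2 K.
ΔL = α·L₀·ΔT = 11.1×10⁻⁶ × 3620 mm × 323.2 K = 13.0 mm.

13.0 mm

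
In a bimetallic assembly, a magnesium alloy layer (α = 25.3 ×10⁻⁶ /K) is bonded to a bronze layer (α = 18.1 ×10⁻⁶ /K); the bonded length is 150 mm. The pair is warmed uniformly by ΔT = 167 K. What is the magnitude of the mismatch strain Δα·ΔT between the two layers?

Δα = |25.3 − 18.1|×10⁻⁶/K = 7.20×10⁻⁶/K.
Mismatch strain = Δα·ΔT = 7.20×10⁻⁶ × 167.0 = 1.20×10⁻³.

1.20×10⁻³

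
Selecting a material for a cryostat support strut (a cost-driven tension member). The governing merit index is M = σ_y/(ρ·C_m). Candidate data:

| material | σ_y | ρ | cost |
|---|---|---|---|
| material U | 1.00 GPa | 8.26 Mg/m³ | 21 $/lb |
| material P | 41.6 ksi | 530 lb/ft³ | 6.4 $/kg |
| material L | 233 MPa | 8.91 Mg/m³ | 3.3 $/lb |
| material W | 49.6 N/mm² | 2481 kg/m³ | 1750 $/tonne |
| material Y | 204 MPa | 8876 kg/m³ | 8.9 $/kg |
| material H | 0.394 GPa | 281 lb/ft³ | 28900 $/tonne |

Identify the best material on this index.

material W

Convert each candidate to consistent units, then evaluate M:
  material U: σ_y = 1000 MPa, ρ = 8260 kg/m³, cost = 46.30 $/kg
  material P: σ_y = 286.8 MPa, ρ = 8490 kg/m³, cost = 6.400 $/kg
  material L: σ_y = 233.0 MPa, ρ = 8910 kg/m³, cost = 7.275 $/kg
  material W: σ_y = 49.60 MPa, ρ = 2481 kg/m³, cost = 1.750 $/kg
  material Y: σ_y = 204.0 MPa, ρ = 8876 kg/m³, cost = 8.900 $/kg
  material H: σ_y = 394.0 MPa, ρ = 4501 kg/m³, cost = 28.90 $/kg
  material W: M = 11.4 kN·m per $
  material P: M = 5.28 kN·m per $
  material L: M = 3.59 kN·m per $
  material H: M = 3.03 kN·m per $
  material U: M = 2.62 kN·m per $
  material Y: M = 2.58 kN·m per $
Highest index: material W.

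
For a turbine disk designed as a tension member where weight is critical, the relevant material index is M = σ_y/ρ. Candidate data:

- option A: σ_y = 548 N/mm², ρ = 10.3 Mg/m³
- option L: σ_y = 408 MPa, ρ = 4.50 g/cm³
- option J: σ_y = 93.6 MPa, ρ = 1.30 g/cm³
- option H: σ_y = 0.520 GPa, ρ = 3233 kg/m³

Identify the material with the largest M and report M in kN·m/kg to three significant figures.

Convert each candidate to consistent units, then evaluate M:
  option A: σ_y = 548.0 MPa, ρ = 10300 kg/m³
  option L: σ_y = 408.0 MPa, ρ = 4500 kg/m³
  option J: σ_y = 93.60 MPa, ρ = 1300 kg/m³
  option H: σ_y = 520.0 MPa, ρ = 3233 kg/m³
  option H: M = 161 kN·m/kg
  option L: M = 90.7 kN·m/kg
  option J: M = 72.0 kN·m/kg
  option A: M = 53.2 kN·m/kg
Option H has the largest M.

option H, M = 161 kN·m/kg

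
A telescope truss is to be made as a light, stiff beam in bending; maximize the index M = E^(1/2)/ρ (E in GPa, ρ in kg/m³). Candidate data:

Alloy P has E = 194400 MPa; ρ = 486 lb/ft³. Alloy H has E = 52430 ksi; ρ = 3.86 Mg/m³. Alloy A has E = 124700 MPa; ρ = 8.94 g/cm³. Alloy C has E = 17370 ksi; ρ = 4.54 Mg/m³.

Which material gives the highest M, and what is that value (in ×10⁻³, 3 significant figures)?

alloy H, M = 4.93×10⁻³

In SI units:
  alloy P: E = 194.4 GPa, ρ = 7785 kg/m³
  alloy H: E = 361.5 GPa, ρ = 3860 kg/m³
  alloy A: E = 124.7 GPa, ρ = 8940 kg/m³
  alloy C: E = 119.8 GPa, ρ = 4540 kg/m³
  alloy H: M = 4.93×10⁻³
  alloy C: M = 2.41×10⁻³
  alloy P: M = 1.79×10⁻³
  alloy A: M = 1.25×10⁻³
Highest index: alloy H.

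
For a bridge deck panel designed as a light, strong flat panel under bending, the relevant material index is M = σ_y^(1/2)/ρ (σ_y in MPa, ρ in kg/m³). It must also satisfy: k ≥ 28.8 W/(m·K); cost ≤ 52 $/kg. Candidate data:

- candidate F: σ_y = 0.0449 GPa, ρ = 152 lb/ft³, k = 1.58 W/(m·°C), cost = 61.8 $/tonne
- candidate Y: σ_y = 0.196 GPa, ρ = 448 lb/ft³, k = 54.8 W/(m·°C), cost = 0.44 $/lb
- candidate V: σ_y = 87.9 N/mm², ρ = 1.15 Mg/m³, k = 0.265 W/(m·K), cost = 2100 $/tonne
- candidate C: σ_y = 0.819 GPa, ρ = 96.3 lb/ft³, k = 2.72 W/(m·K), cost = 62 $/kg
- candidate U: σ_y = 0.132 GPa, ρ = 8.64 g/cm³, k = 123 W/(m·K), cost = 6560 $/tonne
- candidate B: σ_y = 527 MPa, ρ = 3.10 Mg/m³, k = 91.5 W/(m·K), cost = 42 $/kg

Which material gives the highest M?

candidate B

Screen on constraints: k ≥ 28.8 W/(m·K); cost ≤ 52 $/kg. Survivors: candidate Y, candidate U, candidate B.
Convert each candidate to consistent units, then evaluate M:
  candidate Y: σ_y = 196.0 MPa, ρ = 7176 kg/m³
  candidate U: σ_y = 132.0 MPa, ρ = 8640 kg/m³
  candidate B: σ_y = 527.0 MPa, ρ = 3100 kg/m³
  candidate B: M = 7.41×10⁻³
  candidate Y: M = 1.95×10⁻³
  candidate U: M = 1.33×10⁻³
The maximum is for candidate B.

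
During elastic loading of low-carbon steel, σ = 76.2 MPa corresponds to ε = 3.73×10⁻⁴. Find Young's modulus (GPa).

204 GPa

E = σ/ε = 76.2 MPa / 3.73×10⁻⁴ = 204300 MPa = 204 GPa.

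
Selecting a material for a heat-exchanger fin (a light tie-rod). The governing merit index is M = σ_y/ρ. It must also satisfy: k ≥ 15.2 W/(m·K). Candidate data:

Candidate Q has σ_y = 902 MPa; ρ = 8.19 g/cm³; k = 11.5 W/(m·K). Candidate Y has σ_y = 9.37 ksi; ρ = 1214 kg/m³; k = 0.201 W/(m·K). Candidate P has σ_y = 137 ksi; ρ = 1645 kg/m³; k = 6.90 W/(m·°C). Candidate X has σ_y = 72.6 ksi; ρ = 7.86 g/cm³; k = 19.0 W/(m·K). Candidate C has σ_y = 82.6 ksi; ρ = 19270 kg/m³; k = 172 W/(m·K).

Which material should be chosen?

candidate X

Screen on constraints: k ≥ 15.2 W/(m·K). Survivors: candidate X, candidate C.
Putting every candidate on a common basis:
  candidate X: σ_y = 500.6 MPa, ρ = 7860 kg/m³
  candidate C: σ_y = 569.5 MPa, ρ = 19270 kg/m³
  candidate X: M = 63.7 kN·m/kg
  candidate C: M = 29.6 kN·m/kg
Candidate X has the largest M.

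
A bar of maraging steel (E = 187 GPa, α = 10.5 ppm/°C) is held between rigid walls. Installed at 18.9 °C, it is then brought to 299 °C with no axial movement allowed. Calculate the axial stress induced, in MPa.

ΔT = 280.1 K. Constrained thermal stress σ = E·α·ΔT = 187.0×10³ MPa × 10.5×10⁻⁶ × 280.1 = 550 MPa (compressive).

550 MPa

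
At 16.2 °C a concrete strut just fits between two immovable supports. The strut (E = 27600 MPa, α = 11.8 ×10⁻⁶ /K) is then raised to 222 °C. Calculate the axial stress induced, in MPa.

67.0 MPa

E = 27600 MPa = 27.60 GPa.
ΔT = 205.8 K. Constrained thermal stress σ = E·α·ΔT = 27.60×10³ MPa × 11.8×10⁻⁶ × 205.8 = 67.0 MPa (compressive).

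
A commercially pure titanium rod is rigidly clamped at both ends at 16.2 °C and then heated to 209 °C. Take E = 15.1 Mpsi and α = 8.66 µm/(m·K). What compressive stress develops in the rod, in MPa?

E = 15.1 Mpsi = 104.1 GPa.
ΔT = 192.8 K. Constrained thermal stress σ = E·α·ΔT = 104.1×10³ MPa × 8.66×10⁻⁶ × 192.8 = 174 MPa (compressive).

174 MPa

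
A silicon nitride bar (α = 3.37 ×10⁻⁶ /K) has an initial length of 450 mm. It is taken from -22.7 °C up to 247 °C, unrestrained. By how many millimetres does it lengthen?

ΔT = 247 − (-22.7) = 269.7 K.
ΔL = α·L₀·ΔT = 3.37×10⁻⁶ × 450 mm × 269.7 K = 0.409 mm.

0.409 mm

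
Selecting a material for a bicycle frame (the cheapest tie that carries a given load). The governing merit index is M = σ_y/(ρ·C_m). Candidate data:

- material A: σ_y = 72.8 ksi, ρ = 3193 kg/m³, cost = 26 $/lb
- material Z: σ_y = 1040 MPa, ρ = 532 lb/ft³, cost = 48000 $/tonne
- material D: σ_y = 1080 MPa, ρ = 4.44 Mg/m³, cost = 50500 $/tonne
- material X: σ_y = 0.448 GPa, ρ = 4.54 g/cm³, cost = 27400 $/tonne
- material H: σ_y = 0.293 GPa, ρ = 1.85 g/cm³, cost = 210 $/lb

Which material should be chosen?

material D

Normalizing units and computing the index:
  material A: σ_y = 501.9 MPa, ρ = 3193 kg/m³, cost = 57.32 $/kg
  material Z: σ_y = 1040 MPa, ρ = 8522 kg/m³, cost = 48.00 $/kg
  material D: σ_y = 1080 MPa, ρ = 4440 kg/m³, cost = 50.50 $/kg
  material X: σ_y = 448.0 MPa, ρ = 4540 kg/m³, cost = 27.40 $/kg
  material H: σ_y = 293.0 MPa, ρ = 1850 kg/m³, cost = 463.0 $/kg
  material D: M = 4.82 kN·m per $
  material X: M = 3.60 kN·m per $
  material A: M = 2.74 kN·m per $
  material Z: M = 2.54 kN·m per $
  material H: M = 0.342 kN·m per $
The maximum is for material D.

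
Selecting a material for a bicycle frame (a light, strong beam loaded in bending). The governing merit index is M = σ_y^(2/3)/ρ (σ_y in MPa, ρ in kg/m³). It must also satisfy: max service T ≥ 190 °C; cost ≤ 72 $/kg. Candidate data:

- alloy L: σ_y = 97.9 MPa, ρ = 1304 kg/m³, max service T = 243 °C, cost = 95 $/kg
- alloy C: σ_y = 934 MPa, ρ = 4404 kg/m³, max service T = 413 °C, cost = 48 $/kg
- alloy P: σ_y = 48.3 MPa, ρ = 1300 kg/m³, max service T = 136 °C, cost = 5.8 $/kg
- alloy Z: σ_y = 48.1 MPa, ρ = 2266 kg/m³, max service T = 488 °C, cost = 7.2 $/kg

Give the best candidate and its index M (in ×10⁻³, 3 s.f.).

Screen on constraints: max service T ≥ 190 °C; cost ≤ 72 $/kg. Survivors: alloy C, alloy Z.
Per-candidate index values:
  alloy C: M = 21.7×10⁻³
  alloy Z: M = 5.84×10⁻³
The maximum is for alloy C.

alloy C, M = 21.7×10⁻³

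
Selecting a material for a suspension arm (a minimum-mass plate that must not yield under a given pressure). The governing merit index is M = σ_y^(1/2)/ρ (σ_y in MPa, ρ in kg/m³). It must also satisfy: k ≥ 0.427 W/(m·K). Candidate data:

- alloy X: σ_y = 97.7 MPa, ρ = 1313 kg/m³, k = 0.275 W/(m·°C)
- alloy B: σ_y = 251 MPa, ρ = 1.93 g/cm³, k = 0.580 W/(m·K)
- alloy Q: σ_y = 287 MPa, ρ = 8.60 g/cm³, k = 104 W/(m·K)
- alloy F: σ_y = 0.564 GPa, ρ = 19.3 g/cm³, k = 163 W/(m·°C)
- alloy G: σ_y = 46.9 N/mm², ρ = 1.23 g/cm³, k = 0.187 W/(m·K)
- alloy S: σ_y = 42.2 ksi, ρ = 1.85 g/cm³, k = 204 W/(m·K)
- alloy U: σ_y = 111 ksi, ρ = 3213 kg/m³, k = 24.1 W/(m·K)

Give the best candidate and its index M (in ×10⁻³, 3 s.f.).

Screen on constraints: k ≥ 0.427 W/(m·K). Survivors: alloy B, alloy Q, alloy F, alloy S, alloy U.
Convert each candidate to consistent units, then evaluate M:
  alloy B: σ_y = 251.0 MPa, ρ = 1930 kg/m³
  alloy Q: σ_y = 287.0 MPa, ρ = 8600 kg/m³
  alloy F: σ_y = 564.0 MPa, ρ = 19300 kg/m³
  alloy S: σ_y = 291.0 MPa, ρ = 1850 kg/m³
  alloy U: σ_y = 765.3 MPa, ρ = 3213 kg/m³
  alloy S: M = 9.22×10⁻³
  alloy U: M = 8.61×10⁻³
  alloy B: M = 8.21×10⁻³
  alloy Q: M = 1.97×10⁻³
  alloy F: M = 1.23×10⁻³
Alloy S has the largest M.

alloy S, M = 9.22×10⁻³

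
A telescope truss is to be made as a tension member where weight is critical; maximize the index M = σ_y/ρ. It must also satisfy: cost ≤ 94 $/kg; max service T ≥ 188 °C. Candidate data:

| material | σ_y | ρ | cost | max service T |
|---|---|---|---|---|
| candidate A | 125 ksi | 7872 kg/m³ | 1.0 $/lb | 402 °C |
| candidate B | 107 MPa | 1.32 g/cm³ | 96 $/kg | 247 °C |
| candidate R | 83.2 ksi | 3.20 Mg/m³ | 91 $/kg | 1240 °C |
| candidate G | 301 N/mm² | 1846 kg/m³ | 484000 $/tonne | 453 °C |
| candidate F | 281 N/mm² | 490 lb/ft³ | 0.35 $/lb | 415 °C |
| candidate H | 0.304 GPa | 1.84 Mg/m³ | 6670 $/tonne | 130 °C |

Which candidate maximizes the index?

candidate R

Screen on constraints: cost ≤ 94 $/kg; max service T ≥ 188 °C. Survivors: candidate A, candidate R, candidate F.
Convert each candidate to consistent units, then evaluate M:
  candidate A: σ_y = 861.8 MPa, ρ = 7872 kg/m³
  candidate R: σ_y = 573.6 MPa, ρ = 3200 kg/m³
  candidate F: σ_y = 281.0 MPa, ρ = 7849 kg/m³
  candidate R: M = 179 kN·m/kg
  candidate A: M = 109 kN·m/kg
  candidate F: M = 35.8 kN·m/kg
Candidate R has the largest M.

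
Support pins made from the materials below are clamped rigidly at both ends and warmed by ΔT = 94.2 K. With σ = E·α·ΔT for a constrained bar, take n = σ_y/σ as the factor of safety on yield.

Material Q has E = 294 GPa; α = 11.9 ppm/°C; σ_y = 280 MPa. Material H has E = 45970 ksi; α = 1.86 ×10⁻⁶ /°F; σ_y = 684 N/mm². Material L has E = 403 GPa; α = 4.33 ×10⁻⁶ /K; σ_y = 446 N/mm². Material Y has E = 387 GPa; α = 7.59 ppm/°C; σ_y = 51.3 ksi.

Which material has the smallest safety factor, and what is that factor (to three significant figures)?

Per material, after unit conversion:
  material Q: E = 294.0, α = 11.9, σ_y = 280.0 → σ = 330 MPa, n = 0.850
  material H: E = 317.0, α = 3.35, σ_y = 684.0 → σ = 100 MPa, n = 6.84
  material L: E = 403.0, α = 4.33, σ_y = 446.0 → σ = 164 MPa, n = 2.71
  material Y: E = 387.0, α = 7.59, σ_y = 353.7 → σ = 277 MPa, n = 1.28
Material Q has the lowest safety factor, n = 0.850.

material Q, n = 0.850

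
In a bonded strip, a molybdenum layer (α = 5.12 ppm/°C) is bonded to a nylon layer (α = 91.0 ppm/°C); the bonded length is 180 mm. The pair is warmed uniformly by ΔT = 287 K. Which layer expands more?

α(molybdenum) = 5.12×10⁻⁶/K vs α(nylon) = 91.0×10⁻⁶/K.
Higher α expands more for the same ΔT: nylon.

nylon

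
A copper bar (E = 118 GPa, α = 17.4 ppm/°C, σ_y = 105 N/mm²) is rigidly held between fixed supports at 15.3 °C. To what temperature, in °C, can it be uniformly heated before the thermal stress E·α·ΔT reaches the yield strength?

σ_y = 105 N/mm² = 105.0 MPa.
E·α·ΔT = 105.0 MPa ⇒ ΔT = 105.0 / (118.0×10³ × 17.4×10⁻⁶) = 51.14 K.
T = 15.3 + 51.14 = 66.44 °C.

66.4 °C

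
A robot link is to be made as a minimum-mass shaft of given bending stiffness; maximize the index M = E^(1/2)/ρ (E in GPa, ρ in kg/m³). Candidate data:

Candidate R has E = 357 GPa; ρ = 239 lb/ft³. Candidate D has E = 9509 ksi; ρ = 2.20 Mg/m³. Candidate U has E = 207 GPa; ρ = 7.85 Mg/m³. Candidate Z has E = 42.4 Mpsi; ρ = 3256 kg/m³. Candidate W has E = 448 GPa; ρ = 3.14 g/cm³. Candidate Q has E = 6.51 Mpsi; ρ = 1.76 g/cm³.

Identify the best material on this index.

In SI units:
  candidate R: E = 357.0 GPa, ρ = 3828 kg/m³
  candidate D: E = 65.56 GPa, ρ = 2200 kg/m³
  candidate U: E = 207.0 GPa, ρ = 7850 kg/m³
  candidate Z: E = 292.3 GPa, ρ = 3256 kg/m³
  candidate W: E = 448.0 GPa, ρ = 3140 kg/m³
  candidate Q: E = 44.88 GPa, ρ = 1760 kg/m³
  candidate W: M = 6.74×10⁻³
  candidate Z: M = 5.25×10⁻³
  candidate R: M = 4.94×10⁻³
  candidate Q: M = 3.81×10⁻³
  candidate D: M = 3.68×10⁻³
  candidate U: M = 1.83×10⁻³
The maximum is for candidate W.

candidate W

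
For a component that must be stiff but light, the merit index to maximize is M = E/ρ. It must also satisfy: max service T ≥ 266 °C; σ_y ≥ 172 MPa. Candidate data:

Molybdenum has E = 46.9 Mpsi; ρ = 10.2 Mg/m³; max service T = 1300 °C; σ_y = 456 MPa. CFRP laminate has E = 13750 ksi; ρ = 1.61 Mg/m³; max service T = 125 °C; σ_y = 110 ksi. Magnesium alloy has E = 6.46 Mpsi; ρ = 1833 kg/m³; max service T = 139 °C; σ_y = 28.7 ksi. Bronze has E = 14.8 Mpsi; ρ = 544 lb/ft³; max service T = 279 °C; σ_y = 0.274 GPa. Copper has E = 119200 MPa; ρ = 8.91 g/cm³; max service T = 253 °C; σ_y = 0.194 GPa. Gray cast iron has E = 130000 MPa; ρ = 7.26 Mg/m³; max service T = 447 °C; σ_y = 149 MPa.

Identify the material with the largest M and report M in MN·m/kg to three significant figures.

Screen on constraints: max service T ≥ 266 °C; σ_y ≥ 172 MPa. Survivors: molybdenum, bronze.
Putting every candidate on a common basis:
  molybdenum: E = 323.4 GPa, ρ = 10200 kg/m³
  bronze: E = 102.0 GPa, ρ = 8714 kg/m³
  molybdenum: M = 31.7 MN·m/kg
  bronze: M = 11.7 MN·m/kg
Molybdenum has the largest M.

molybdenum, M = 31.7 MN·m/kg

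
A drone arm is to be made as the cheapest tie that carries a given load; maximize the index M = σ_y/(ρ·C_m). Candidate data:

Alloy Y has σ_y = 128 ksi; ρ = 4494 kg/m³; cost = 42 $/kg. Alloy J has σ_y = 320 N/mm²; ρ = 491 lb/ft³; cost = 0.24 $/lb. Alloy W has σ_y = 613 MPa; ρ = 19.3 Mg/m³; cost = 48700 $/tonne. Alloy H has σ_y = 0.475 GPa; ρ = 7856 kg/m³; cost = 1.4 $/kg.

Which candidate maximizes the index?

alloy J

In SI units:
  alloy Y: σ_y = 882.5 MPa, ρ = 4494 kg/m³, cost = 42.00 $/kg
  alloy J: σ_y = 320.0 MPa, ρ = 7865 kg/m³, cost = 0.5291 $/kg
  alloy W: σ_y = 613.0 MPa, ρ = 19300 kg/m³, cost = 48.70 $/kg
  alloy H: σ_y = 475.0 MPa, ρ = 7856 kg/m³, cost = 1.400 $/kg
  alloy J: M = 76.9 kN·m per $
  alloy H: M = 43.2 kN·m per $
  alloy Y: M = 4.68 kN·m per $
  alloy W: M = 0.652 kN·m per $
Alloy J ranks first.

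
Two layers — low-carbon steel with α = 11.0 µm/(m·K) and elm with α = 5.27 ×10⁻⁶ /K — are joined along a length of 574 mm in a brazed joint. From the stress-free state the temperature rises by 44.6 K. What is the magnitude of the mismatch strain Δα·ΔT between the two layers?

2.56×10⁻⁴

Δα = |11.0 − 5.27|×10⁻⁶/K = 5.73×10⁻⁶/K.
Mismatch strain = Δα·ΔT = 5.73×10⁻⁶ × 44.6 = 2.56×10⁻⁴.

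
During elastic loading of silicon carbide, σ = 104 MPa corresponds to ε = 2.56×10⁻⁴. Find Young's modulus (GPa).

E = σ/ε = 104 MPa / 2.56×10⁻⁴ = 406200 MPa = 406 GPa.

406 GPa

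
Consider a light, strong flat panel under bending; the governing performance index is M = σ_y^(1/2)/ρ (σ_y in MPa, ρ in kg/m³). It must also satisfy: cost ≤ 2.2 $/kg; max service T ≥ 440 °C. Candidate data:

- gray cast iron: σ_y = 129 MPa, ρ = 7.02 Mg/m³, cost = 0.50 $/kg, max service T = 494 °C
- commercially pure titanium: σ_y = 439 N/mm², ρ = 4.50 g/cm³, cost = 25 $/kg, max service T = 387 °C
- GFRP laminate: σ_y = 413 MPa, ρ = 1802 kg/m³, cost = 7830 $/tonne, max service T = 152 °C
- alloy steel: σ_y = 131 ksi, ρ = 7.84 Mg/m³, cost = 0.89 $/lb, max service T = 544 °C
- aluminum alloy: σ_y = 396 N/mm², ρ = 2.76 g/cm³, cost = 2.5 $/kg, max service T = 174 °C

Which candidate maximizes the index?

alloy steel

Screen on constraints: cost ≤ 2.2 $/kg; max service T ≥ 440 °C. Survivors: gray cast iron, alloy steel.
Putting every candidate on a common basis:
  gray cast iron: σ_y = 129.0 MPa, ρ = 7020 kg/m³
  alloy steel: σ_y = 903.2 MPa, ρ = 7840 kg/m³
  alloy steel: M = 3.83×10⁻³
  gray cast iron: M = 1.62×10⁻³
Alloy steel ranks first.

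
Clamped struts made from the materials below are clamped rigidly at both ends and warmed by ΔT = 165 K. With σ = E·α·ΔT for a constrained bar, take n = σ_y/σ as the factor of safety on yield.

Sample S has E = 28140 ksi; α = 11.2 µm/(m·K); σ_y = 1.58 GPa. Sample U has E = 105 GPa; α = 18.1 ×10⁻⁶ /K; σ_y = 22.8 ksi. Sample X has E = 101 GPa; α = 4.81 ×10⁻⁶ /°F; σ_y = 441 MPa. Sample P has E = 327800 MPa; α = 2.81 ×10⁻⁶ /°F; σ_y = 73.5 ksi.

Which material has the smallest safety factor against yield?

sample U

Per material, after unit conversion:
  sample S: E = 194.0, α = 11.2, σ_y = 1580 → σ = 359 MPa, n = 4.41
  sample U: E = 105.0, α = 18.1, σ_y = 157.2 → σ = 314 MPa, n = 0.501
  sample X: E = 101.0, α = 8.66, σ_y = 441.0 → σ = 144 MPa, n = 3.06
  sample P: E = 327.8, α = 5.06, σ_y = 506.8 → σ = 274 MPa, n = 1.85
The minimum is sample U at n = 0.501.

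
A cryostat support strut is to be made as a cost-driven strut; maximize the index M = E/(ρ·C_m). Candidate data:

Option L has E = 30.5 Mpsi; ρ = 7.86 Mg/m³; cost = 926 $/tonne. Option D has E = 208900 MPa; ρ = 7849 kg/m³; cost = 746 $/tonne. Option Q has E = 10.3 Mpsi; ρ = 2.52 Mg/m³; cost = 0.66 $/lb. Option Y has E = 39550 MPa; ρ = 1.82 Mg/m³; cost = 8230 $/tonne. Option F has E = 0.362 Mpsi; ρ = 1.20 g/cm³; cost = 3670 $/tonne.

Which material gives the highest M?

option D

Putting every candidate on a common basis:
  option L: E = 210.3 GPa, ρ = 7860 kg/m³, cost = 0.9260 $/kg
  option D: E = 208.9 GPa, ρ = 7849 kg/m³, cost = 0.7460 $/kg
  option Q: E = 71.02 GPa, ρ = 2520 kg/m³, cost = 1.455 $/kg
  option Y: E = 39.55 GPa, ρ = 1820 kg/m³, cost = 8.230 $/kg
  option F: E = 2.496 GPa, ρ = 1200 kg/m³, cost = 3.670 $/kg
  option D: M = 35.7 MN·m per $
  option L: M = 28.9 MN·m per $
  option Q: M = 19.4 MN·m per $
  option Y: M = 2.64 MN·m per $
  option F: M = 0.567 MN·m per $
Option D ranks first.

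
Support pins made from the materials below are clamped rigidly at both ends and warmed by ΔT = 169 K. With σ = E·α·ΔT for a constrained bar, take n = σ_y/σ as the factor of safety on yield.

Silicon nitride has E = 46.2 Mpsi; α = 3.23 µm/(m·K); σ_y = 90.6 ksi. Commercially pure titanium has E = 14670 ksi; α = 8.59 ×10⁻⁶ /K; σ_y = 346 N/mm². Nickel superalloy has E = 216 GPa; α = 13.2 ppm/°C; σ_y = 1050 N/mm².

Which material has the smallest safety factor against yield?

Converting E to GPa, α to ×10⁻⁶/K, σ_y to MPa, then σ and n for each:
  silicon nitride: E = 318.5, α = 3.23, σ_y = 624.7 → σ = 174 MPa, n = 3.59
  commercially pure titanium: E = 101.1, α = 8.59, σ_y = 346.0 → σ = 147 MPa, n = 2.36
  nickel superalloy: E = 216.0, α = 13.2, σ_y = 1050 → σ = 482 MPa, n = 2.18
Nickel superalloy has the lowest safety factor, n = 2.18.

nickel superalloy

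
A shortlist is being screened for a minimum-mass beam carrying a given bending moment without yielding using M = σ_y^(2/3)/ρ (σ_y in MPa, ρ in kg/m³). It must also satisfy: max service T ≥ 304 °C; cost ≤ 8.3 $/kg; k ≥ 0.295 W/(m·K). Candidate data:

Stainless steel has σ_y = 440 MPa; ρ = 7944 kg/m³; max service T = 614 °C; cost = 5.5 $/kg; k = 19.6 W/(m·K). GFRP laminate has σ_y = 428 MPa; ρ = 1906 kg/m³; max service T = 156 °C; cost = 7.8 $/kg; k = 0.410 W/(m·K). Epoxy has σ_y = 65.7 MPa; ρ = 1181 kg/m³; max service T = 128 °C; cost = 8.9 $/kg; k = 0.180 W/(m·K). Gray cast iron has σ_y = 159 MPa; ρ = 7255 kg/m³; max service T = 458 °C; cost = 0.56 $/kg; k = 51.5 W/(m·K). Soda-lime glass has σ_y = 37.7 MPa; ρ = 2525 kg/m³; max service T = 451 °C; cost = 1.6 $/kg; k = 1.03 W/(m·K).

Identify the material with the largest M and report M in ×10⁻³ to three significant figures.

Screen on constraints: max service T ≥ 304 °C; cost ≤ 8.3 $/kg; k ≥ 0.295 W/(m·K). Survivors: stainless steel, gray cast iron, soda-lime glass.
Evaluate M for each candidate:
  stainless steel: M = 7.28×10⁻³
  soda-lime glass: M = 4.45×10⁻³
  gray cast iron: M = 4.05×10⁻³
Stainless steel ranks first.

stainless steel, M = 7.28×10⁻³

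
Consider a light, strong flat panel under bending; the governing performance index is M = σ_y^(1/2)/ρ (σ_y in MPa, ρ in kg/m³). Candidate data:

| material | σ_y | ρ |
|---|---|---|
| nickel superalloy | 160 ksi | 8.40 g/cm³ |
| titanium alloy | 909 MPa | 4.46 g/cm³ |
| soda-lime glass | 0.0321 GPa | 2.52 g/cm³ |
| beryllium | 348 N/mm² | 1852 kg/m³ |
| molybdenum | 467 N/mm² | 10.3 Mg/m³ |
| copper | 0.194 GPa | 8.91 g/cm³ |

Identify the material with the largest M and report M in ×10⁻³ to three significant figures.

After converting to SI:
  nickel superalloy: σ_y = 1103 MPa, ρ = 8400 kg/m³
  titanium alloy: σ_y = 909.0 MPa, ρ = 4460 kg/m³
  soda-lime glass: σ_y = 32.10 MPa, ρ = 2520 kg/m³
  beryllium: σ_y = 348.0 MPa, ρ = 1852 kg/m³
  molybdenum: σ_y = 467.0 MPa, ρ = 10300 kg/m³
  copper: σ_y = 194.0 MPa, ρ = 8910 kg/m³
  beryllium: M = 10.1×10⁻³
  titanium alloy: M = 6.76×10⁻³
  nickel superalloy: M = 3.95×10⁻³
  soda-lime glass: M = 2.25×10⁻³
  molybdenum: M = 2.10×10⁻³
  copper: M = 1.56×10⁻³
The maximum is for beryllium.

beryllium, M = 10.1×10⁻³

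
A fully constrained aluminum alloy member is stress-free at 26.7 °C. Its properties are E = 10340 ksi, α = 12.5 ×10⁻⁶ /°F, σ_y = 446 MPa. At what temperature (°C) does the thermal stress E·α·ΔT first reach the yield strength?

E = 10340 ksi = 71.29 GPa.
α = 12.5×10⁻⁶/°F × 9/5 = 22.5×10⁻⁶/K.
E·α·ΔT = 446.0 MPa ⇒ ΔT = 446.0 / (71.29×10³ × 22.5×10⁻⁶) = 278.0 K.
T = 26.7 + 278.0 = 304.7 °C.

305 °C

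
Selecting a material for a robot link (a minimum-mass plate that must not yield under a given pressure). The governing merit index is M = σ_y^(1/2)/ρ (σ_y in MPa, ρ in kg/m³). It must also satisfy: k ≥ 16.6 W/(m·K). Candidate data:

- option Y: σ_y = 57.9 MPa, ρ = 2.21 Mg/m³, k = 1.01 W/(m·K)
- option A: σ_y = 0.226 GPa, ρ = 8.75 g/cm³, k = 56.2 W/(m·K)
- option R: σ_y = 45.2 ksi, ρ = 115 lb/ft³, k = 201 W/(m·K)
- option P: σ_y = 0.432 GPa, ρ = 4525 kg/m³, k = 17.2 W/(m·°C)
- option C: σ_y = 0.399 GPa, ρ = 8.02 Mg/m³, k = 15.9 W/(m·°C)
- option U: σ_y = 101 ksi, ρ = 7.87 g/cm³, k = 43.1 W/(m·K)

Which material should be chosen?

option R

Screen on constraints: k ≥ 16.6 W/(m·K). Survivors: option A, option R, option P, option U.
Normalizing units and computing the index:
  option A: σ_y = 226.0 MPa, ρ = 8750 kg/m³
  option R: σ_y = 311.6 MPa, ρ = 1842 kg/m³
  option P: σ_y = 432.0 MPa, ρ = 4525 kg/m³
  option U: σ_y = 696.4 MPa, ρ = 7870 kg/m³
  option R: M = 9.58×10⁻³
  option P: M = 4.59×10⁻³
  option U: M = 3.35×10⁻³
  option A: M = 1.72×10⁻³
Option R ranks first.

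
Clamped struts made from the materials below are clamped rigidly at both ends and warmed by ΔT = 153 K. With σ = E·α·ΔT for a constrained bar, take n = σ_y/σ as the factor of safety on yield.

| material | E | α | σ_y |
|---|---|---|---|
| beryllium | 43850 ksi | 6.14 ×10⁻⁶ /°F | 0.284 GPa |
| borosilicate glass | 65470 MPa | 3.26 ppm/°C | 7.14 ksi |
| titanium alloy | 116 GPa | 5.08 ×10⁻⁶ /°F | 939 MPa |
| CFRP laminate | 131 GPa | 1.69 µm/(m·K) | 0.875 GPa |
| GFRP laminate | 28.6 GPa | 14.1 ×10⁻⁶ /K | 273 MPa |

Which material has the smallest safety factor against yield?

beryllium

Converting E to GPa, α to ×10⁻⁶/K, σ_y to MPa, then σ and n for each:
  beryllium: E = 302.3, α = 11.1, σ_y = 284.0 → σ = 511 MPa, n = 0.556
  borosilicate glass: E = 65.47, α = 3.26, σ_y = 49.23 → σ = 32.7 MPa, n = 1.51
  titanium alloy: E = 116.0, α = 9.14, σ_y = 939.0 → σ = 162 MPa, n = 5.79
  CFRP laminate: E = 131.0, α = 1.69, σ_y = 875.0 → σ = 33.9 MPa, n = 25.8
  GFRP laminate: E = 28.60, α = 14.1, σ_y = 273.0 → σ = 61.7 MPa, n = 4.42
The minimum is beryllium at n = 0.556.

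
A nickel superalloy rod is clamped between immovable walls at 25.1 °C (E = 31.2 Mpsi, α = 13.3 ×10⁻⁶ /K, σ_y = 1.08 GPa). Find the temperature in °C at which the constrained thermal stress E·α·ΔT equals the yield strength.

403 °C

E = 31.2 Mpsi = 215.1 GPa.
σ_y = 1.08 GPa = 1080 MPa.
E·α·ΔT = 1080 MPa ⇒ ΔT = 1080 / (215.1×10³ × 13.3×10⁻⁶) = 377.5 K.
T = 25.1 + 377.5 = 402.6 °C.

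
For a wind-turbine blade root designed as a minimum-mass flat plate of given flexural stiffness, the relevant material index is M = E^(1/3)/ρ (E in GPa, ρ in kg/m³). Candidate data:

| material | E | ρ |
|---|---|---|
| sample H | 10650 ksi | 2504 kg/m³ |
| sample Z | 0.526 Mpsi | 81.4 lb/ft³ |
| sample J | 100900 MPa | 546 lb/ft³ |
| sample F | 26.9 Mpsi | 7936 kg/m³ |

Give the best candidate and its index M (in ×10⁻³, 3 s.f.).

sample H, M = 1.67×10⁻³

Normalizing units and computing the index:
  sample H: E = 73.43 GPa, ρ = 2504 kg/m³
  sample Z: E = 3.627 GPa, ρ = 1304 kg/m³
  sample J: E = 100.9 GPa, ρ = 8746 kg/m³
  sample F: E = 185.5 GPa, ρ = 7936 kg/m³
  sample H: M = 1.67×10⁻³
  sample Z: M = 1.18×10⁻³
  sample F: M = 0.719×10⁻³
  sample J: M = 0.532×10⁻³
Sample H ranks first.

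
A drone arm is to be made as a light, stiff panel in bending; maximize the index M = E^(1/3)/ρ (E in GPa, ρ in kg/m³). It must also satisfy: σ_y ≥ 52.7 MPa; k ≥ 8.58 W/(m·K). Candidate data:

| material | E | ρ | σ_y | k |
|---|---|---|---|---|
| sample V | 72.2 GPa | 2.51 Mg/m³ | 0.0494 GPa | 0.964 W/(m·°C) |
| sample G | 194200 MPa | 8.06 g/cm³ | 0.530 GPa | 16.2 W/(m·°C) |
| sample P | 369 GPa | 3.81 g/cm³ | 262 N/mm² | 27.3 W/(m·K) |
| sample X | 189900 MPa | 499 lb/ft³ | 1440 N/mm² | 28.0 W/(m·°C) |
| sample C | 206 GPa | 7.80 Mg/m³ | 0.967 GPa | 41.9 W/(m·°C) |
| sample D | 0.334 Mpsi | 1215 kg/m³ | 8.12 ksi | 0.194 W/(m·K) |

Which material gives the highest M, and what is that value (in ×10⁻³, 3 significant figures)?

Screen on constraints: σ_y ≥ 52.7 MPa; k ≥ 8.58 W/(m·K). Survivors: sample G, sample P, sample X, sample C.
Normalizing units and computing the index:
  sample G: E = 194.2 GPa, ρ = 8060 kg/m³
  sample P: E = 369.0 GPa, ρ = 3810 kg/m³
  sample X: E = 189.9 GPa, ρ = 7993 kg/m³
  sample C: E = 206.0 GPa, ρ = 7800 kg/m³
  sample P: M = 1.88×10⁻³
  sample C: M = 0.757×10⁻³
  sample X: M = 0.719×10⁻³
  sample G: M = 0.718×10⁻³
The maximum is for sample P.

sample P, M = 1.88×10⁻³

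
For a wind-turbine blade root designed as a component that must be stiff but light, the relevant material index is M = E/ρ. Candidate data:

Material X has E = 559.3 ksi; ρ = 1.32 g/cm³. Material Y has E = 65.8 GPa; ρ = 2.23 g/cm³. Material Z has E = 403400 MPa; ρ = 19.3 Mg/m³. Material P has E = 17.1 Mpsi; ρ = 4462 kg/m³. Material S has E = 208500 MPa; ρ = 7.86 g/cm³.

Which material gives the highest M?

material Y

Convert each candidate to consistent units, then evaluate M:
  material X: E = 3.856 GPa, ρ = 1320 kg/m³
  material Y: E = 65.80 GPa, ρ = 2230 kg/m³
  material Z: E = 403.4 GPa, ρ = 19300 kg/m³
  material P: E = 117.9 GPa, ρ = 4462 kg/m³
  material S: E = 208.5 GPa, ρ = 7860 kg/m³
  material Y: M = 29.5 MN·m/kg
  material S: M = 26.5 MN·m/kg
  material P: M = 26.4 MN·m/kg
  material Z: M = 20.9 MN·m/kg
  material X: M = 2.92 MN·m/kg
Highest index: material Y.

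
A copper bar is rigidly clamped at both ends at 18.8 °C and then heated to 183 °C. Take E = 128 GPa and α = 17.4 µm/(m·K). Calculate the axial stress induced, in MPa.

366 MPa

ΔT = 164.2 K. Constrained thermal stress σ = E·α·ΔT = 128.0×10³ MPa × 17.4×10⁻⁶ × 164.2 = 366 MPa (compressive).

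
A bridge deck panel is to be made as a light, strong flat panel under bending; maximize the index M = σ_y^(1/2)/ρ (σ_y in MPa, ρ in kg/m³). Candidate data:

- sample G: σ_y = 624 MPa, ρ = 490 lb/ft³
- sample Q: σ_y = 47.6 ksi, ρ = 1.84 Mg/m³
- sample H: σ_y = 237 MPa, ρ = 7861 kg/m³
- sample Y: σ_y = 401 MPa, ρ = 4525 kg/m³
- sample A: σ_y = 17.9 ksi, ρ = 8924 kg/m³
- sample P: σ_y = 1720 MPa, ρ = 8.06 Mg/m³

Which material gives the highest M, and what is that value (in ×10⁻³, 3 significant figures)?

sample Q, M = 9.85×10⁻³

Putting every candidate on a common basis:
  sample G: σ_y = 624.0 MPa, ρ = 7849 kg/m³
  sample Q: σ_y = 328.2 MPa, ρ = 1840 kg/m³
  sample H: σ_y = 237.0 MPa, ρ = 7861 kg/m³
  sample Y: σ_y = 401.0 MPa, ρ = 4525 kg/m³
  sample A: σ_y = 123.4 MPa, ρ = 8924 kg/m³
  sample P: σ_y = 1720 MPa, ρ = 8060 kg/m³
  sample Q: M = 9.85×10⁻³
  sample P: M = 5.15×10⁻³
  sample Y: M = 4.43×10⁻³
  sample G: M = 3.18×10⁻³
  sample H: M = 1.96×10⁻³
  sample A: M = 1.24×10⁻³
Highest index: sample Q.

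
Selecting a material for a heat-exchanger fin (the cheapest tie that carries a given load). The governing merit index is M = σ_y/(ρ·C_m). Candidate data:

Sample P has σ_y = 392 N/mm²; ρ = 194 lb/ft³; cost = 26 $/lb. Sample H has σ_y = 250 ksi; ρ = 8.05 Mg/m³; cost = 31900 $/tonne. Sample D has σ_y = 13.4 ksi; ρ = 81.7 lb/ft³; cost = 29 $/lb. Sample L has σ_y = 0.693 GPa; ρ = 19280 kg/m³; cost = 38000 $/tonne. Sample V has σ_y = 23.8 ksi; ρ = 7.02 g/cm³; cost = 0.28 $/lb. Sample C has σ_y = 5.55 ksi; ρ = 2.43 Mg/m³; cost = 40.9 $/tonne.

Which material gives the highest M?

After converting to SI:
  sample P: σ_y = 392.0 MPa, ρ = 3108 kg/m³, cost = 57.32 $/kg
  sample H: σ_y = 1724 MPa, ρ = 8050 kg/m³, cost = 31.90 $/kg
  sample D: σ_y = 92.39 MPa, ρ = 1309 kg/m³, cost = 63.93 $/kg
  sample L: σ_y = 693.0 MPa, ρ = 19280 kg/m³, cost = 38.00 $/kg
  sample V: σ_y = 164.1 MPa, ρ = 7020 kg/m³, cost = 0.6173 $/kg
  sample C: σ_y = 38.27 MPa, ρ = 2430 kg/m³, cost = 0.04090 $/kg
  sample C: M = 385 kN·m per $
  sample V: M = 37.9 kN·m per $
  sample H: M = 6.71 kN·m per $
  sample P: M = 2.20 kN·m per $
  sample D: M = 1.10 kN·m per $
  sample L: M = 0.946 kN·m per $
Highest index: sample C.

sample C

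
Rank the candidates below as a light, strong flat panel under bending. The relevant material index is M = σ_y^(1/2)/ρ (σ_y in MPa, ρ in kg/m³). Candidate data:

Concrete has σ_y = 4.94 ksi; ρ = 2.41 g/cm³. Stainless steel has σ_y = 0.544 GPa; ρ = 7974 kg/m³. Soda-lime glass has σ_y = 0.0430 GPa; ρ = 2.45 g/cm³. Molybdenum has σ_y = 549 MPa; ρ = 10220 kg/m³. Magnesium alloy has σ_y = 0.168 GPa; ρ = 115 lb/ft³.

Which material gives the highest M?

magnesium alloy

After converting to SI:
  concrete: σ_y = 34.06 MPa, ρ = 2410 kg/m³
  stainless steel: σ_y = 544.0 MPa, ρ = 7974 kg/m³
  soda-lime glass: σ_y = 43.00 MPa, ρ = 2450 kg/m³
  molybdenum: σ_y = 549.0 MPa, ρ = 10220 kg/m³
  magnesium alloy: σ_y = 168.0 MPa, ρ = 1842 kg/m³
  magnesium alloy: M = 7.04×10⁻³
  stainless steel: M = 2.92×10⁻³
  soda-lime glass: M = 2.68×10⁻³
  concrete: M = 2.42×10⁻³
  molybdenum: M = 2.29×10⁻³
Magnesium alloy has the largest M.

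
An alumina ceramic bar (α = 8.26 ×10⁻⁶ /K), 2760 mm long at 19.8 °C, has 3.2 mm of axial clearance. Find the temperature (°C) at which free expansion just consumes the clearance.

160 °C

α·L₀·ΔT = 3.2 mm ⇒ ΔT = 3.2 / (8.26×10⁻⁶ × 2760.0) = 140.4 K.
T = 19.8 + 140.4 = 160.2 °C.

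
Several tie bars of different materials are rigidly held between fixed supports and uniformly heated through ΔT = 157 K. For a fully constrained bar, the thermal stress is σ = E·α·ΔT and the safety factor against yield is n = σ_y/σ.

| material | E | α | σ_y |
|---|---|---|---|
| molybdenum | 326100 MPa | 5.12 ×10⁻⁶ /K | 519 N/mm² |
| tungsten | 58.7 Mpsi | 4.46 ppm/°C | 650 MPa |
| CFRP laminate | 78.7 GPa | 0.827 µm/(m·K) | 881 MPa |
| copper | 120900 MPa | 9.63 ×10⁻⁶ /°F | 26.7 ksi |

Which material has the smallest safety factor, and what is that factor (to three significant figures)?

copper, n = 0.560

Converting E to GPa, α to ×10⁻⁶/K, σ_y to MPa, then σ and n for each:
  molybdenum: E = 326.1, α = 5.12, σ_y = 519.0 → σ = 262 MPa, n = 1.98
  tungsten: E = 404.7, α = 4.46, σ_y = 650.0 → σ = 283 MPa, n = 2.29
  CFRP laminate: E = 78.70, α = 0.827, σ_y = 881.0 → σ = 10.2 MPa, n = 86.2
  copper: E = 120.9, α = 17.3, σ_y = 184.1 → σ = 329 MPa, n = 0.560
The minimum is copper at n = 0.560.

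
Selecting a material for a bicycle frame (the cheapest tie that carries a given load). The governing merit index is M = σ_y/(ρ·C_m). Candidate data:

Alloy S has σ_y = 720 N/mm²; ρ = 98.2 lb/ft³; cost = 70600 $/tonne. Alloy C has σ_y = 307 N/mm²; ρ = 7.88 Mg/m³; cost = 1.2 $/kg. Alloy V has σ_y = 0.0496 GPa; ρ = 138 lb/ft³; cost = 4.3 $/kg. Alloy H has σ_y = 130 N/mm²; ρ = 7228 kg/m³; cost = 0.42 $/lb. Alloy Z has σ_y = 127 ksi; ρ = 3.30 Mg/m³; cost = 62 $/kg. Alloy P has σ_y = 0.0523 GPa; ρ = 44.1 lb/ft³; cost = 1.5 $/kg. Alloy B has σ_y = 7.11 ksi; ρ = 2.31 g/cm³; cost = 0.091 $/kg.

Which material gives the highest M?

In SI units:
  alloy S: σ_y = 720.0 MPa, ρ = 1573 kg/m³, cost = 70.60 $/kg
  alloy C: σ_y = 307.0 MPa, ρ = 7880 kg/m³, cost = 1.200 $/kg
  alloy V: σ_y = 49.60 MPa, ρ = 2211 kg/m³, cost = 4.300 $/kg
  alloy H: σ_y = 130.0 MPa, ρ = 7228 kg/m³, cost = 0.9259 $/kg
  alloy Z: σ_y = 875.6 MPa, ρ = 3300 kg/m³, cost = 62.00 $/kg
  alloy P: σ_y = 52.30 MPa, ρ = 706.4 kg/m³, cost = 1.500 $/kg
  alloy B: σ_y = 49.02 MPa, ρ = 2310 kg/m³, cost = 0.09100 $/kg
  alloy B: M = 233 kN·m per $
  alloy P: M = 49.4 kN·m per $
  alloy C: M = 32.5 kN·m per $
  alloy H: M = 19.4 kN·m per $
  alloy S: M = 6.48 kN·m per $
  alloy V: M = 5.22 kN·m per $
  alloy Z: M = 4.28 kN·m per $
Alloy B ranks first.

alloy B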